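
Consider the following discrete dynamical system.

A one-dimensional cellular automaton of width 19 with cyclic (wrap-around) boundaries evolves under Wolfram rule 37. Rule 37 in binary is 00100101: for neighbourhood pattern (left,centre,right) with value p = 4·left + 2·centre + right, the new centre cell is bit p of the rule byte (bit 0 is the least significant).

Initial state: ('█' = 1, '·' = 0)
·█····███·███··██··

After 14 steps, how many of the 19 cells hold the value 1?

0) ·█····███·███··██··
1) ·█·██····█········█
2) ███···██·█·██████·█
3) ····█···███······█·
4) ███·█·█·····████·█·
5) ···████·███·····███
6) ·█·····█····███····
7) ·█·███·█·██·····███
8) ███···███···███····
9) ····█·····█·····██·
10) ███·█·███·█·███····
11) ···███···███····██·
12) ██·····█·····██····
13) ···███·█·███····██·
14) ██····███····██····

7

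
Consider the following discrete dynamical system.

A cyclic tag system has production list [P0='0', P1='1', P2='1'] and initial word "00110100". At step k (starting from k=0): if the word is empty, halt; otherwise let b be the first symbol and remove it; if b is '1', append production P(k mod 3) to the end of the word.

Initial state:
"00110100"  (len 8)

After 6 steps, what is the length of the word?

5

0) "00110100"  (len 8)
1) "0110100"  (len 7)
2) "110100"  (len 6)
3) "101001"  (len 6)
4) "010010"  (len 6)
5) "10010"  (len 5)
6) "00101"  (len 5)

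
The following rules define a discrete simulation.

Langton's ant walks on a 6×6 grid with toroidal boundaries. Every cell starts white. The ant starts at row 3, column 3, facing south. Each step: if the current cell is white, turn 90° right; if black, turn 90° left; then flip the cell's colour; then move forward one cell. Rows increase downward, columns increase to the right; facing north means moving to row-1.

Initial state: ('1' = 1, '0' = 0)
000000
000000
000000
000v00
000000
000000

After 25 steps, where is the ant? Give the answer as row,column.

[0] 000000
000000
000000
000v00
000000
000000
[1] 000000
000000
000000
00<100
000000
000000
[2] 000000
000000
00^000
001100
000000
000000
[3] 000000
000000
001>00
001100
000000
000000
[4] 000000
000000
001100
001v00
000000
000000
[5] 000000
000000
001100
0010>0
000000
000000
[6] 000000
000000
001100
001010
0000v0
000000
[7] 000000
000000
001100
001010
000<10
000000
[8] 000000
000000
001100
001^10
000110
000000
[9] 000000
000000
001100
0011>0
000110
000000
[10] 000000
000000
0011^0
001100
000110
000000
[11] 000000
000000
00111>
001100
000110
000000
[12] 000000
000000
001111
00110v
000110
000000
[13] 000000
000000
001111
0011<1
000110
000000
[14] 000000
000000
0011^1
001111
000110
000000
[15] 000000
000000
001<01
001111
000110
000000
[16] 000000
000000
001001
001v11
000110
000000
[17] 000000
000000
001001
0010>1
000110
000000
[18] 000000
000000
0010^1
001001
000110
000000
[19] 000000
000000
00101>
001001
000110
000000
[20] 000000
00000^
001010
001001
000110
000000
[21] 000000
>00001
001010
001001
000110
000000
[22] 000000
100001
v01010
001001
000110
000000
[23] 000000
100001
10101<
001001
000110
000000
[24] 000000
10000^
101011
001001
000110
000000
[25] 000000
1000<0
101011
001001
000110
000000

1,4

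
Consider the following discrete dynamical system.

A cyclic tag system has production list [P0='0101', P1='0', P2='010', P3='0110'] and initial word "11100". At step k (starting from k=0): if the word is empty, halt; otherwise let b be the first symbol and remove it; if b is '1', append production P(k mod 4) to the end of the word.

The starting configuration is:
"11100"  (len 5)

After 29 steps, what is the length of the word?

step 0: "11100"  (len 5)
step 1: "11000101"  (len 8)
step 2: "10001010"  (len 8)
step 3: "0001010010"  (len 10)
step 4: "001010010"  (len 9)
step 5: "01010010"  (len 8)
step 6: "1010010"  (len 7)
step 7: "010010010"  (len 9)
step 8: "10010010"  (len 8)
step 9: "00100100101"  (len 11)
step 10: "0100100101"  (len 10)
step 11: "100100101"  (len 9)
step 12: "001001010110"  (len 12)
step 13: "01001010110"  (len 11)
step 14: "1001010110"  (len 10)
step 15: "001010110010"  (len 12)
step 16: "01010110010"  (len 11)
step 17: "1010110010"  (len 10)
step 18: "0101100100"  (len 10)
step 19: "101100100"  (len 9)
step 20: "011001000110"  (len 12)
step 21: "11001000110"  (len 11)
step 22: "10010001100"  (len 11)
step 23: "0010001100010"  (len 13)
step 24: "010001100010"  (len 12)
step 25: "10001100010"  (len 11)
step 26: "00011000100"  (len 11)
step 27: "0011000100"  (len 10)
step 28: "011000100"  (len 9)
step 29: "11000100"  (len 8)

8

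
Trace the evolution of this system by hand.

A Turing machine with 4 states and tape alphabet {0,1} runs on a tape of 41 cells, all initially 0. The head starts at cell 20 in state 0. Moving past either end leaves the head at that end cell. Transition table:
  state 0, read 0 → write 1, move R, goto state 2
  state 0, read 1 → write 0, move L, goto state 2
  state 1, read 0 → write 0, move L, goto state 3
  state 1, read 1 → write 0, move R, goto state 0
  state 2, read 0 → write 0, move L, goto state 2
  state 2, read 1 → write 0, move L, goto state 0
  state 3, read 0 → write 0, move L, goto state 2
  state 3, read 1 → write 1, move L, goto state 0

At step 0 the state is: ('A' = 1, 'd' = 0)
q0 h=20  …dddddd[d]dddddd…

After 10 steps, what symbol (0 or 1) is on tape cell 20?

0

gen 0: q0 h=20  …dddddd[d]dddddd…
gen 1: q2 h=21  …dddddA[d]dddddd…
gen 2: q2 h=20  …dddddd[A]dddddd…
gen 3: q0 h=19  …dddddd[d]dddddd…
gen 4: q2 h=20  …dddddA[d]dddddd…
gen 5: q2 h=19  …dddddd[A]dddddd…
gen 6: q0 h=18  …dddddd[d]dddddd…
gen 7: q2 h=19  …dddddA[d]dddddd…
gen 8: q2 h=18  …dddddd[A]dddddd…
gen 9: q0 h=17  …dddddd[d]dddddd…
gen 10: q2 h=18  …dddddA[d]dddddd…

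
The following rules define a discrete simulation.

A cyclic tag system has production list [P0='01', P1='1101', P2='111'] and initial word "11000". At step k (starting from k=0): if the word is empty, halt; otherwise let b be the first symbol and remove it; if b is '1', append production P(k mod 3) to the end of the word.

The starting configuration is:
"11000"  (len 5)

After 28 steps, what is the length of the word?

t=0: "11000"  (len 5)
t=1: "100001"  (len 6)
t=2: "000011101"  (len 9)
t=3: "00011101"  (len 8)
t=4: "0011101"  (len 7)
t=5: "011101"  (len 6)
t=6: "11101"  (len 5)
t=7: "110101"  (len 6)
t=8: "101011101"  (len 9)
t=9: "01011101111"  (len 11)
t=10: "1011101111"  (len 10)
t=11: "0111011111101"  (len 13)
t=12: "111011111101"  (len 12)
t=13: "1101111110101"  (len 13)
t=14: "1011111101011101"  (len 16)
t=15: "011111101011101111"  (len 18)
t=16: "11111101011101111"  (len 17)
t=17: "11111010111011111101"  (len 20)
t=18: "1111010111011111101111"  (len 22)
t=19: "11101011101111110111101"  (len 23)
t=20: "11010111011111101111011101"  (len 26)
t=21: "1010111011111101111011101111"  (len 28)
t=22: "01011101111110111101110111101"  (len 29)
t=23: "1011101111110111101110111101"  (len 28)
t=24: "011101111110111101110111101111"  (len 30)
t=25: "11101111110111101110111101111"  (len 29)
t=26: "11011111101111011101111011111101"  (len 32)
t=27: "1011111101111011101111011111101111"  (len 34)
t=28: "01111110111101110111101111110111101"  (len 35)

35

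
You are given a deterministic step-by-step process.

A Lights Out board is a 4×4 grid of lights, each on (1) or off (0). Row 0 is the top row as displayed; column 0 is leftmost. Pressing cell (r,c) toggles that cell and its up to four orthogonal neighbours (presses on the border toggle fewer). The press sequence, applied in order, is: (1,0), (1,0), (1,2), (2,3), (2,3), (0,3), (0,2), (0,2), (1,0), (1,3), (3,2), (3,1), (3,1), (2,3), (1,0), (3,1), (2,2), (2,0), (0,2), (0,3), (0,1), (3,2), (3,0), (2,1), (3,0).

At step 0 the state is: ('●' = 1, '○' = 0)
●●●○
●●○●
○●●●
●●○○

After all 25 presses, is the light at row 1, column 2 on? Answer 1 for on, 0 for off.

0

gen 0: ●●●○
●●○●
○●●●
●●○○
gen 1: ○●●○
○○○●
●●●●
●●○○
gen 2: ●●●○
●●○●
○●●●
●●○○
gen 3: ●●○○
●○●○
○●○●
●●○○
gen 4: ●●○○
●○●●
○●●○
●●○●
gen 5: ●●○○
●○●○
○●○●
●●○○
gen 6: ●●●●
●○●●
○●○●
●●○○
gen 7: ●○○○
●○○●
○●○●
●●○○
gen 8: ●●●●
●○●●
○●○●
●●○○
gen 9: ○●●●
○●●●
●●○●
●●○○
gen 10: ○●●○
○●○○
●●○○
●●○○
gen 11: ○●●○
○●○○
●●●○
●○●●
gen 12: ○●●○
○●○○
●○●○
○●○●
gen 13: ○●●○
○●○○
●●●○
●○●●
gen 14: ○●●○
○●○●
●●○●
●○●○
gen 15: ●●●○
●○○●
○●○●
●○●○
gen 16: ●●●○
●○○●
○○○●
○●○○
gen 17: ●●●○
●○●●
○●●○
○●●○
gen 18: ●●●○
○○●●
●○●○
●●●○
gen 19: ●○○●
○○○●
●○●○
●●●○
gen 20: ●○●○
○○○○
●○●○
●●●○
gen 21: ○●○○
○●○○
●○●○
●●●○
gen 22: ○●○○
○●○○
●○○○
●○○●
gen 23: ○●○○
○●○○
○○○○
○●○●
gen 24: ○●○○
○○○○
●●●○
○○○●
gen 25: ○●○○
○○○○
○●●○
●●○●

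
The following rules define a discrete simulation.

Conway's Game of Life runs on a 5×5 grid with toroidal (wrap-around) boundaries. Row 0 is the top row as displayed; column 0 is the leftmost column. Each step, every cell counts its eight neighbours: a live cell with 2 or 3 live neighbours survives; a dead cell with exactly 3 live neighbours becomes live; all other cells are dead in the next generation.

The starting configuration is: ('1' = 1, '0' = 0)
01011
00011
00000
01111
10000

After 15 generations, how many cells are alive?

0) 01011
00011
00000
01111
10000
1) 00110
10111
10000
11111
00000
2) 01100
10100
00000
11111
10000
3) 10100
00100
00000
11111
00000
4) 01000
01000
10001
11111
00000
5) 00000
01000
00000
01110
00011
6) 00000
00000
01000
00111
00011
7) 00000
00000
00110
10101
00101
8) 00000
00000
01111
10101
11001
9) 10000
00110
01101
00000
01011
10) 11000
10111
01100
01001
10001
11) 00100
00011
00000
01111
00001
12) 00001
00010
10000
10111
11001
13) 00011
00001
11100
00110
01100
14) 10111
01101
11101
10010
01001
15) 00000
00000
00000
00010
01000

2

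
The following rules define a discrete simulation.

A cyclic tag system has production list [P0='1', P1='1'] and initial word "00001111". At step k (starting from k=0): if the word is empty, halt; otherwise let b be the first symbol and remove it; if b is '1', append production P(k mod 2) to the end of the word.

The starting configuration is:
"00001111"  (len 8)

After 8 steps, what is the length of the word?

k=0  "00001111"  (len 8)
k=1  "0001111"  (len 7)
k=2  "001111"  (len 6)
k=3  "01111"  (len 5)
k=4  "1111"  (len 4)
k=5  "1111"  (len 4)
k=6  "1111"  (len 4)
k=7  "1111"  (len 4)
k=8  "1111"  (len 4)

4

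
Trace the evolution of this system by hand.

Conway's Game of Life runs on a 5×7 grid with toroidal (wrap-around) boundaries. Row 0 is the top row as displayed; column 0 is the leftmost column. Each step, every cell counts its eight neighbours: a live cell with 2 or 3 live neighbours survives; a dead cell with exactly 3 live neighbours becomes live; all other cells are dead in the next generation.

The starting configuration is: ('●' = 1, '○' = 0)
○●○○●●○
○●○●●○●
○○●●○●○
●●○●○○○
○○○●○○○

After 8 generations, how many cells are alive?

11

k=0  ○●○○●●○
○●○●●○●
○○●●○●○
●●○●○○○
○○○●○○○
k=1  ●○○○○●○
●●○○○○●
○○○○○●●
○●○●○○○
●●○●○○○
k=2  ○○●○○○○
○●○○○○○
○●●○○●●
○●○○●○●
●●○○●○●
k=3  ○○●○○○○
●●○○○○○
○●●○○●●
○○○●●○○
○●●●○○●
k=4  ○○○●○○○
●○○○○○●
○●●●●●●
○○○○●○●
○●○○●○○
k=5  ●○○○○○○
●●○○○○●
○●●●●○○
○●○○○○●
○○○●●●○
k=6  ●●○○●●○
○○○●○○●
○○○●○●●
●●○○○○○
●○○○●●●
k=7  ○●○●○○○
○○●●○○○
○○●○●●●
○●○○○○○
○○○○●○○
k=8  ○○○●●○○
○●○○○●○
○●●○●●○
○○○●●○○
○○●○○○○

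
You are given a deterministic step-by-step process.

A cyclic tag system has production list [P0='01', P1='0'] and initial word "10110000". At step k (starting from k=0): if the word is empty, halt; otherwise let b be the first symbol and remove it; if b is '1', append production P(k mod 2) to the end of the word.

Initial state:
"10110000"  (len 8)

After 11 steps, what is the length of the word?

3

step 0: "10110000"  (len 8)
step 1: "011000001"  (len 9)
step 2: "11000001"  (len 8)
step 3: "100000101"  (len 9)
step 4: "000001010"  (len 9)
step 5: "00001010"  (len 8)
step 6: "0001010"  (len 7)
step 7: "001010"  (len 6)
step 8: "01010"  (len 5)
step 9: "1010"  (len 4)
step 10: "0100"  (len 4)
step 11: "100"  (len 3)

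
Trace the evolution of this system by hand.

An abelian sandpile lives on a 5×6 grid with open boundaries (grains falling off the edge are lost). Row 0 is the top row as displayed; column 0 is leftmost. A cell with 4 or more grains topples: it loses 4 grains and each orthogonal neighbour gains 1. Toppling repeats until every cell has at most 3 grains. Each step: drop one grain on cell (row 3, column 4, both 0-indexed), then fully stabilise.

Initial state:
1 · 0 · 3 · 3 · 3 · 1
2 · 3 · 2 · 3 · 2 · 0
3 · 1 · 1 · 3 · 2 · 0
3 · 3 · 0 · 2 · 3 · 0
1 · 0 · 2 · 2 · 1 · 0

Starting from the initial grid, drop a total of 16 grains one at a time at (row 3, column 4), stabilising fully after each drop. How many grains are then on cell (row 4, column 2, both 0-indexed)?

step 0: 1 · 0 · 3 · 3 · 3 · 1
2 · 3 · 2 · 3 · 2 · 0
3 · 1 · 1 · 3 · 2 · 0
3 · 3 · 0 · 2 · 3 · 0
1 · 0 · 2 · 2 · 1 · 0
step 1: 1 · 0 · 3 · 3 · 3 · 1
2 · 3 · 2 · 3 · 2 · 0
3 · 1 · 1 · 3 · 3 · 0
3 · 3 · 0 · 3 · 0 · 1
1 · 0 · 2 · 2 · 2 · 0
step 2: 1 · 0 · 3 · 3 · 3 · 1
2 · 3 · 2 · 3 · 2 · 0
3 · 1 · 1 · 3 · 3 · 0
3 · 3 · 0 · 3 · 1 · 1
1 · 0 · 2 · 2 · 2 · 0
step 3: 1 · 0 · 3 · 3 · 3 · 1
2 · 3 · 2 · 3 · 2 · 0
3 · 1 · 1 · 3 · 3 · 0
3 · 3 · 0 · 3 · 2 · 1
1 · 0 · 2 · 2 · 2 · 0
step 4: 1 · 0 · 3 · 3 · 3 · 1
2 · 3 · 2 · 3 · 2 · 0
3 · 1 · 1 · 3 · 3 · 0
3 · 3 · 0 · 3 · 3 · 1
1 · 0 · 2 · 2 · 2 · 0
step 5: 1 · 2 · 1 · 2 · 1 · 2
3 · 0 · 1 · 3 · 1 · 1
3 · 2 · 3 · 2 · 2 · 1
3 · 3 · 1 · 1 · 2 · 2
1 · 0 · 2 · 3 · 3 · 0
step 6: 1 · 2 · 1 · 2 · 1 · 2
3 · 0 · 1 · 3 · 1 · 1
3 · 2 · 3 · 2 · 2 · 1
3 · 3 · 1 · 1 · 3 · 2
1 · 0 · 2 · 3 · 3 · 0
step 7: 1 · 2 · 1 · 2 · 1 · 2
3 · 0 · 1 · 3 · 1 · 1
3 · 2 · 3 · 2 · 3 · 1
3 · 3 · 1 · 3 · 1 · 3
1 · 0 · 3 · 0 · 1 · 1
step 8: 1 · 2 · 1 · 2 · 1 · 2
3 · 0 · 1 · 3 · 1 · 1
3 · 2 · 3 · 2 · 3 · 1
3 · 3 · 1 · 3 · 2 · 3
1 · 0 · 3 · 0 · 1 · 1
step 9: 1 · 2 · 1 · 2 · 1 · 2
3 · 0 · 1 · 3 · 1 · 1
3 · 2 · 3 · 2 · 3 · 1
3 · 3 · 1 · 3 · 3 · 3
1 · 0 · 3 · 0 · 1 · 1
step 10: 1 · 2 · 1 · 3 · 1 · 2
3 · 0 · 3 · 0 · 3 · 1
3 · 3 · 0 · 2 · 1 · 3
3 · 3 · 3 · 1 · 3 · 0
1 · 0 · 3 · 1 · 2 · 2
step 11: 1 · 2 · 1 · 3 · 1 · 2
3 · 0 · 3 · 0 · 3 · 1
3 · 3 · 0 · 2 · 2 · 3
3 · 3 · 3 · 2 · 0 · 1
1 · 0 · 3 · 1 · 3 · 2
step 12: 1 · 2 · 1 · 3 · 1 · 2
3 · 0 · 3 · 0 · 3 · 1
3 · 3 · 0 · 2 · 2 · 3
3 · 3 · 3 · 2 · 1 · 1
1 · 0 · 3 · 1 · 3 · 2
step 13: 1 · 2 · 1 · 3 · 1 · 2
3 · 0 · 3 · 0 · 3 · 1
3 · 3 · 0 · 2 · 2 · 3
3 · 3 · 3 · 2 · 2 · 1
1 · 0 · 3 · 1 · 3 · 2
step 14: 1 · 2 · 1 · 3 · 1 · 2
3 · 0 · 3 · 0 · 3 · 1
3 · 3 · 0 · 2 · 2 · 3
3 · 3 · 3 · 2 · 3 · 1
1 · 0 · 3 · 1 · 3 · 2
step 15: 1 · 2 · 1 · 3 · 1 · 2
3 · 0 · 3 · 0 · 3 · 1
3 · 3 · 0 · 2 · 3 · 3
3 · 3 · 3 · 3 · 1 · 2
1 · 0 · 3 · 2 · 0 · 3
step 16: 1 · 2 · 1 · 3 · 1 · 2
3 · 0 · 3 · 0 · 3 · 1
3 · 3 · 0 · 2 · 3 · 3
3 · 3 · 3 · 3 · 2 · 2
1 · 0 · 3 · 2 · 0 · 3

3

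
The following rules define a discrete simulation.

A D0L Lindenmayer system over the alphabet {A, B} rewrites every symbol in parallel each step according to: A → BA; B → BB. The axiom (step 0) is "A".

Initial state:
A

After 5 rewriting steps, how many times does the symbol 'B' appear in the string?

31

gen 0: A
gen 1: BA
gen 2: BBBA
gen 3: BBBBBBBA
gen 4: BBBBBBBBBBBBBBBA
gen 5: BBBBBBBBBBBBBBBBBBBBBBBBBBBBBBBA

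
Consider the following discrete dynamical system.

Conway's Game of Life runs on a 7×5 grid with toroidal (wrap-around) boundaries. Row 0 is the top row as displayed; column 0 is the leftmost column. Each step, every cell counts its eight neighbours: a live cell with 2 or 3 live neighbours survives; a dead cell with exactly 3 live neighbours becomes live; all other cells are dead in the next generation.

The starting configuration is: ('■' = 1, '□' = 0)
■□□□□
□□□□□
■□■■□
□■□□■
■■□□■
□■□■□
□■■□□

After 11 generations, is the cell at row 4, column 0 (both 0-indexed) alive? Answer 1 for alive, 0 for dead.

1

[0] ■□□□□
□□□□□
■□■■□
□■□□■
■■□□■
□■□■□
□■■□□
[1] □■□□□
□■□□■
■■■■■
□□□□□
□■□■■
□□□■■
■■■□□
[2] □□□□□
□□□□■
□■■■■
□□□□□
■□■■■
□□□□□
■■■■■
[3] □■■□□
■□■□■
■□■■■
□□□□□
□□□■■
□□□□□
■■■■■
[4] □□□□□
□□□□□
■□■□□
■□■□□
□□□□□
□■□□□
■□□■■
[5] □□□□■
□□□□□
□□□□□
□□□□□
□■□□□
■□□□■
■□□□■
[6] ■□□□■
□□□□□
□□□□□
□□□□□
■□□□□
□■□□■
□□□■□
[7] □□□□■
□□□□□
□□□□□
□□□□□
■□□□□
■□□□■
□□□■□
[8] □□□□□
□□□□□
□□□□□
□□□□□
■□□□■
■□□□■
■□□■□
[9] □□□□□
□□□□□
□□□□□
□□□□□
■□□□■
□■□■□
■□□□□
[10] □□□□□
□□□□□
□□□□□
□□□□□
■□□□■
□■□□□
□□□□□
[11] □□□□□
□□□□□
□□□□□
□□□□□
■□□□□
■□□□□
□□□□□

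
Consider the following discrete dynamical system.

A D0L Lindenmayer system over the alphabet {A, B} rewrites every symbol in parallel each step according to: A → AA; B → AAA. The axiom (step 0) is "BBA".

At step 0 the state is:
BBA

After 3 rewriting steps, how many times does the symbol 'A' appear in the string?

32

0) BBA
1) AAAAAAAA
2) AAAAAAAAAAAAAAAA
3) AAAAAAAAAAAAAAAAAAAAAAAAAAAAAAAA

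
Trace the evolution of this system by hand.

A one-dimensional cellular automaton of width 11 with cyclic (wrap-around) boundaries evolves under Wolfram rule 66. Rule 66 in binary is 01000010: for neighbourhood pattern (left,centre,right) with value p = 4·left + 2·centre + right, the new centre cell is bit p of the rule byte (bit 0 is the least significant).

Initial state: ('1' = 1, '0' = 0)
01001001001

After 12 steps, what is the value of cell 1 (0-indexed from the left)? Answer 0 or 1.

k=0  01001001001
k=1  00010010010
k=2  00100100100
k=3  01001001000
k=4  10010010000
k=5  00100100001
k=6  01001000010
k=7  10010000100
k=8  00100001001
k=9  01000010010
k=10  10000100100
k=11  00001001001
k=12  00010010010

0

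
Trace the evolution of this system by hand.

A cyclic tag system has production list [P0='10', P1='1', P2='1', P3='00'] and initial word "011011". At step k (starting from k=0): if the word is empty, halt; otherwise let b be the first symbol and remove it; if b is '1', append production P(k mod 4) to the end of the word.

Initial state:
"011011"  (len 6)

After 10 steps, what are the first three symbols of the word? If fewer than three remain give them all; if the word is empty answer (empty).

[0] "011011"  (len 6)
[1] "11011"  (len 5)
[2] "10111"  (len 5)
[3] "01111"  (len 5)
[4] "1111"  (len 4)
[5] "11110"  (len 5)
[6] "11101"  (len 5)
[7] "11011"  (len 5)
[8] "101100"  (len 6)
[9] "0110010"  (len 7)
[10] "110010"  (len 6)

110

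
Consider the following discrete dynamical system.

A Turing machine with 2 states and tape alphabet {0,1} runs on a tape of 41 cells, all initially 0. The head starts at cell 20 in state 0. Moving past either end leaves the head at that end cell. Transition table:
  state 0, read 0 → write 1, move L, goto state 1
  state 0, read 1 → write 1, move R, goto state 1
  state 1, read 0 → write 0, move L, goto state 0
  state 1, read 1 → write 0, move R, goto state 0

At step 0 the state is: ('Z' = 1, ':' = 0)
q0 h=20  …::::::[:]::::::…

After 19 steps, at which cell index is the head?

1

gen 0: q0 h=20  …::::::[:]::::::…
gen 1: q1 h=19  …::::::[:]Z:::::…
gen 2: q0 h=18  …::::::[:]:Z::::…
gen 3: q1 h=17  …::::::[:]Z:Z:::…
gen 4: q0 h=16  …::::::[:]:Z:Z::…
gen 5: q1 h=15  …::::::[:]Z:Z:Z:…
gen 6: q0 h=14  …::::::[:]:Z:Z:Z…
gen 7: q1 h=13  …::::::[:]Z:Z:Z:…
gen 8: q0 h=12  …::::::[:]:Z:Z:Z…
gen 9: q1 h=11  …::::::[:]Z:Z:Z:…
gen 10: q0 h=10  …::::::[:]:Z:Z:Z…
gen 11: q1 h= 9  …::::::[:]Z:Z:Z:…
gen 12: q0 h= 8  …::::::[:]:Z:Z:Z…
gen 13: q1 h= 7  …::::::[:]Z:Z:Z:…
gen 14: q0 h= 6  |::::::[:]:Z:Z:Z…
gen 15: q1 h= 5  |:::::[:]Z:Z:Z:…
gen 16: q0 h= 4  |::::[:]:Z:Z:Z…
gen 17: q1 h= 3  |:::[:]Z:Z:Z:…
gen 18: q0 h= 2  |::[:]:Z:Z:Z…
gen 19: q1 h= 1  |:[:]Z:Z:Z:…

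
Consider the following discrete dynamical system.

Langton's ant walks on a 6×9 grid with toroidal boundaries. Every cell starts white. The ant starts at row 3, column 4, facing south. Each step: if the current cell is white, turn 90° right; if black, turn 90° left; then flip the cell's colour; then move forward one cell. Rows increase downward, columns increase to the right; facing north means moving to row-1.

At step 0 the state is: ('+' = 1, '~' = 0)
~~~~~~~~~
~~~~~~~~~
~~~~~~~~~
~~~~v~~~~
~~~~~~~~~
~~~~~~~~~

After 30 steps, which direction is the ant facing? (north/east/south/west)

south

gen 0: ~~~~~~~~~
~~~~~~~~~
~~~~~~~~~
~~~~v~~~~
~~~~~~~~~
~~~~~~~~~
gen 1: ~~~~~~~~~
~~~~~~~~~
~~~~~~~~~
~~~<+~~~~
~~~~~~~~~
~~~~~~~~~
gen 2: ~~~~~~~~~
~~~~~~~~~
~~~^~~~~~
~~~++~~~~
~~~~~~~~~
~~~~~~~~~
gen 3: ~~~~~~~~~
~~~~~~~~~
~~~+>~~~~
~~~++~~~~
~~~~~~~~~
~~~~~~~~~
gen 4: ~~~~~~~~~
~~~~~~~~~
~~~++~~~~
~~~+v~~~~
~~~~~~~~~
~~~~~~~~~
gen 5: ~~~~~~~~~
~~~~~~~~~
~~~++~~~~
~~~+~>~~~
~~~~~~~~~
~~~~~~~~~
gen 6: ~~~~~~~~~
~~~~~~~~~
~~~++~~~~
~~~+~+~~~
~~~~~v~~~
~~~~~~~~~
gen 7: ~~~~~~~~~
~~~~~~~~~
~~~++~~~~
~~~+~+~~~
~~~~<+~~~
~~~~~~~~~
gen 8: ~~~~~~~~~
~~~~~~~~~
~~~++~~~~
~~~+^+~~~
~~~~++~~~
~~~~~~~~~
gen 9: ~~~~~~~~~
~~~~~~~~~
~~~++~~~~
~~~++>~~~
~~~~++~~~
~~~~~~~~~
gen 10: ~~~~~~~~~
~~~~~~~~~
~~~++^~~~
~~~++~~~~
~~~~++~~~
~~~~~~~~~
gen 11: ~~~~~~~~~
~~~~~~~~~
~~~+++>~~
~~~++~~~~
~~~~++~~~
~~~~~~~~~
gen 12: ~~~~~~~~~
~~~~~~~~~
~~~++++~~
~~~++~v~~
~~~~++~~~
~~~~~~~~~
gen 13: ~~~~~~~~~
~~~~~~~~~
~~~++++~~
~~~++<+~~
~~~~++~~~
~~~~~~~~~
gen 14: ~~~~~~~~~
~~~~~~~~~
~~~++^+~~
~~~++++~~
~~~~++~~~
~~~~~~~~~
gen 15: ~~~~~~~~~
~~~~~~~~~
~~~+<~+~~
~~~++++~~
~~~~++~~~
~~~~~~~~~
gen 16: ~~~~~~~~~
~~~~~~~~~
~~~+~~+~~
~~~+v++~~
~~~~++~~~
~~~~~~~~~
gen 17: ~~~~~~~~~
~~~~~~~~~
~~~+~~+~~
~~~+~>+~~
~~~~++~~~
~~~~~~~~~
gen 18: ~~~~~~~~~
~~~~~~~~~
~~~+~^+~~
~~~+~~+~~
~~~~++~~~
~~~~~~~~~
gen 19: ~~~~~~~~~
~~~~~~~~~
~~~+~+>~~
~~~+~~+~~
~~~~++~~~
~~~~~~~~~
gen 20: ~~~~~~~~~
~~~~~~^~~
~~~+~+~~~
~~~+~~+~~
~~~~++~~~
~~~~~~~~~
gen 21: ~~~~~~~~~
~~~~~~+>~
~~~+~+~~~
~~~+~~+~~
~~~~++~~~
~~~~~~~~~
gen 22: ~~~~~~~~~
~~~~~~++~
~~~+~+~v~
~~~+~~+~~
~~~~++~~~
~~~~~~~~~
gen 23: ~~~~~~~~~
~~~~~~++~
~~~+~+<+~
~~~+~~+~~
~~~~++~~~
~~~~~~~~~
gen 24: ~~~~~~~~~
~~~~~~^+~
~~~+~+++~
~~~+~~+~~
~~~~++~~~
~~~~~~~~~
gen 25: ~~~~~~~~~
~~~~~<~+~
~~~+~+++~
~~~+~~+~~
~~~~++~~~
~~~~~~~~~
gen 26: ~~~~~^~~~
~~~~~+~+~
~~~+~+++~
~~~+~~+~~
~~~~++~~~
~~~~~~~~~
gen 27: ~~~~~+>~~
~~~~~+~+~
~~~+~+++~
~~~+~~+~~
~~~~++~~~
~~~~~~~~~
gen 28: ~~~~~++~~
~~~~~+v+~
~~~+~+++~
~~~+~~+~~
~~~~++~~~
~~~~~~~~~
gen 29: ~~~~~++~~
~~~~~<++~
~~~+~+++~
~~~+~~+~~
~~~~++~~~
~~~~~~~~~
gen 30: ~~~~~++~~
~~~~~~++~
~~~+~v++~
~~~+~~+~~
~~~~++~~~
~~~~~~~~~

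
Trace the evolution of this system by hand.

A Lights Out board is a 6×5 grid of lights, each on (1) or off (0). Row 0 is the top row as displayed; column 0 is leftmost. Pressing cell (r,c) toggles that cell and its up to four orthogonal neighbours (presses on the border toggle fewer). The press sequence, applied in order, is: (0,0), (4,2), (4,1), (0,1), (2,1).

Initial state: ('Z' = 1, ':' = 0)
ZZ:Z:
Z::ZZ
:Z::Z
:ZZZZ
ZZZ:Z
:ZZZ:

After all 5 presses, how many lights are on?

gen 0: ZZ:Z:
Z::ZZ
:Z::Z
:ZZZZ
ZZZ:Z
:ZZZ:
gen 1: :::Z:
:::ZZ
:Z::Z
:ZZZZ
ZZZ:Z
:ZZZ:
gen 2: :::Z:
:::ZZ
:Z::Z
:Z:ZZ
Z::ZZ
:Z:Z:
gen 3: :::Z:
:::ZZ
:Z::Z
:::ZZ
:ZZZZ
:::Z:
gen 4: ZZZZ:
:Z:ZZ
:Z::Z
:::ZZ
:ZZZZ
:::Z:
gen 5: ZZZZ:
:::ZZ
Z:Z:Z
:Z:ZZ
:ZZZZ
:::Z:

17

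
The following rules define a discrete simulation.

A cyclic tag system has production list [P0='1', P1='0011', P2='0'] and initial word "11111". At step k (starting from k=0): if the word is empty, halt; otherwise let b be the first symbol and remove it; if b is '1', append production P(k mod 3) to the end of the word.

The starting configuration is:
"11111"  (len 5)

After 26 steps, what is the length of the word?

[0] "11111"  (len 5)
[1] "11111"  (len 5)
[2] "11110011"  (len 8)
[3] "11100110"  (len 8)
[4] "11001101"  (len 8)
[5] "10011010011"  (len 11)
[6] "00110100110"  (len 11)
[7] "0110100110"  (len 10)
[8] "110100110"  (len 9)
[9] "101001100"  (len 9)
[10] "010011001"  (len 9)
[11] "10011001"  (len 8)
[12] "00110010"  (len 8)
[13] "0110010"  (len 7)
[14] "110010"  (len 6)
[15] "100100"  (len 6)
[16] "001001"  (len 6)
[17] "01001"  (len 5)
[18] "1001"  (len 4)
[19] "0011"  (len 4)
[20] "011"  (len 3)
[21] "11"  (len 2)
[22] "11"  (len 2)
[23] "10011"  (len 5)
[24] "00110"  (len 5)
[25] "0110"  (len 4)
[26] "110"  (len 3)

3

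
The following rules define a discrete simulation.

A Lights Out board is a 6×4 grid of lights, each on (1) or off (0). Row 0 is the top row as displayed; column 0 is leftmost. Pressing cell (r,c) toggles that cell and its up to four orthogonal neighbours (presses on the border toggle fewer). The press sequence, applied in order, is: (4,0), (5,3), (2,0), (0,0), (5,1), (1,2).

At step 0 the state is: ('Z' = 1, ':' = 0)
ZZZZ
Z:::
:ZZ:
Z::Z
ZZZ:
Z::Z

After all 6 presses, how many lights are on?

step 0: ZZZZ
Z:::
:ZZ:
Z::Z
ZZZ:
Z::Z
step 1: ZZZZ
Z:::
:ZZ:
:::Z
::Z:
:::Z
step 2: ZZZZ
Z:::
:ZZ:
:::Z
::ZZ
::Z:
step 3: ZZZZ
::::
Z:Z:
Z::Z
::ZZ
::Z:
step 4: ::ZZ
Z:::
Z:Z:
Z::Z
::ZZ
::Z:
step 5: ::ZZ
Z:::
Z:Z:
Z::Z
:ZZZ
ZZ::
step 6: :::Z
ZZZZ
Z:::
Z::Z
:ZZZ
ZZ::

13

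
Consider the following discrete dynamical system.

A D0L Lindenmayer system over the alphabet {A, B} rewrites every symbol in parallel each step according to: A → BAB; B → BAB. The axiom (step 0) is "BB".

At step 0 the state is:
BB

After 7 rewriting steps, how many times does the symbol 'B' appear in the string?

step 0: BB
step 1: BABBAB
step 2: BABBABBABBABBABBAB
step 3: BABBABBABBABBABBABBABBABBABBABBABBABBABBABBABBABBABBAB
step 4: BABBABBABBABBABBABBABBABBABBABBABBABBABBABBABBABBABBABBABB…BBABBABBABBABBABBABBABBABBABBABBABBABBABBABBABBABBABBABBAB  (len 162)
step 5: BABBABBABBABBABBABBABBABBABBABBABBABBABBABBABBABBABBABBABB…BBABBABBABBABBABBABBABBABBABBABBABBABBABBABBABBABBABBABBAB  (len 486)
step 6: BABBABBABBABBABBABBABBABBABBABBABBABBABBABBABBABBABBABBABB…BBABBABBABBABBABBABBABBABBABBABBABBABBABBABBABBABBABBABBAB  (len 1458)
step 7: BABBABBABBABBABBABBABBABBABBABBABBABBABBABBABBABBABBABBABB…BBABBABBABBABBABBABBABBABBABBABBABBABBABBABBABBABBABBABBAB  (len 4374)

2916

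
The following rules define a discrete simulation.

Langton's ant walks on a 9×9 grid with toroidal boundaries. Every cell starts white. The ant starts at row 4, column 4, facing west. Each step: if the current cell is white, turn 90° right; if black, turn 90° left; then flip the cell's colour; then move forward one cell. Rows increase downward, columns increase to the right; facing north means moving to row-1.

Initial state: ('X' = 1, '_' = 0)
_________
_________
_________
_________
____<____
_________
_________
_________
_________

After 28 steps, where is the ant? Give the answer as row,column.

gen 0: _________
_________
_________
_________
____<____
_________
_________
_________
_________
gen 1: _________
_________
_________
____^____
____X____
_________
_________
_________
_________
gen 2: _________
_________
_________
____X>___
____X____
_________
_________
_________
_________
gen 3: _________
_________
_________
____XX___
____Xv___
_________
_________
_________
_________
gen 4: _________
_________
_________
____XX___
____<X___
_________
_________
_________
_________
gen 5: _________
_________
_________
____XX___
_____X___
____v____
_________
_________
_________
gen 6: _________
_________
_________
____XX___
_____X___
___<X____
_________
_________
_________
gen 7: _________
_________
_________
____XX___
___^_X___
___XX____
_________
_________
_________
gen 8: _________
_________
_________
____XX___
___X>X___
___XX____
_________
_________
_________
gen 9: _________
_________
_________
____XX___
___XXX___
___Xv____
_________
_________
_________
gen 10: _________
_________
_________
____XX___
___XXX___
___X_>___
_________
_________
_________
gen 11: _________
_________
_________
____XX___
___XXX___
___X_X___
_____v___
_________
_________
gen 12: _________
_________
_________
____XX___
___XXX___
___X_X___
____<X___
_________
_________
gen 13: _________
_________
_________
____XX___
___XXX___
___X^X___
____XX___
_________
_________
gen 14: _________
_________
_________
____XX___
___XXX___
___XX>___
____XX___
_________
_________
gen 15: _________
_________
_________
____XX___
___XX^___
___XX____
____XX___
_________
_________
gen 16: _________
_________
_________
____XX___
___X<____
___XX____
____XX___
_________
_________
gen 17: _________
_________
_________
____XX___
___X_____
___Xv____
____XX___
_________
_________
gen 18: _________
_________
_________
____XX___
___X_____
___X_>___
____XX___
_________
_________
gen 19: _________
_________
_________
____XX___
___X_____
___X_X___
____Xv___
_________
_________
gen 20: _________
_________
_________
____XX___
___X_____
___X_X___
____X_>__
_________
_________
gen 21: _________
_________
_________
____XX___
___X_____
___X_X___
____X_X__
______v__
_________
gen 22: _________
_________
_________
____XX___
___X_____
___X_X___
____X_X__
_____<X__
_________
gen 23: _________
_________
_________
____XX___
___X_____
___X_X___
____X^X__
_____XX__
_________
gen 24: _________
_________
_________
____XX___
___X_____
___X_X___
____XX>__
_____XX__
_________
gen 25: _________
_________
_________
____XX___
___X_____
___X_X^__
____XX___
_____XX__
_________
gen 26: _________
_________
_________
____XX___
___X_____
___X_XX>_
____XX___
_____XX__
_________
gen 27: _________
_________
_________
____XX___
___X_____
___X_XXX_
____XX_v_
_____XX__
_________
gen 28: _________
_________
_________
____XX___
___X_____
___X_XXX_
____XX<X_
_____XX__
_________

6,6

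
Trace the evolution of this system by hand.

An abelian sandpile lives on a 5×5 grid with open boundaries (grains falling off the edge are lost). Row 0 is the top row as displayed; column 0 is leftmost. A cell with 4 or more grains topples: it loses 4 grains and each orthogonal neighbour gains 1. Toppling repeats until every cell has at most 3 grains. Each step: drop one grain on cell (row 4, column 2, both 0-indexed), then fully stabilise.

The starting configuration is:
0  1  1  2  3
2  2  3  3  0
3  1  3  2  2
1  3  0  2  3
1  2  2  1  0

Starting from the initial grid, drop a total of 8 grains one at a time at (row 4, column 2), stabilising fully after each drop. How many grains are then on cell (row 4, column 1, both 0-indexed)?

1

t=0: 0  1  1  2  3
2  2  3  3  0
3  1  3  2  2
1  3  0  2  3
1  2  2  1  0
t=1: 0  1  1  2  3
2  2  3  3  0
3  1  3  2  2
1  3  0  2  3
1  2  3  1  0
t=2: 0  1  1  2  3
2  2  3  3  0
3  1  3  2  2
1  3  1  2  3
1  3  0  2  0
t=3: 0  1  1  2  3
2  2  3  3  0
3  1  3  2  2
1  3  1  2  3
1  3  1  2  0
t=4: 0  1  1  2  3
2  2  3  3  0
3  1  3  2  2
1  3  1  2  3
1  3  2  2  0
t=5: 0  1  1  2  3
2  2  3  3  0
3  1  3  2  2
1  3  1  2  3
1  3  3  2  0
t=6: 0  1  1  2  3
2  2  3  3  0
3  2  3  2  2
2  0  3  2  3
2  1  1  3  0
t=7: 0  1  1  2  3
2  2  3  3  0
3  2  3  2  2
2  0  3  2  3
2  1  2  3  0
t=8: 0  1  1  2  3
2  2  3  3  0
3  2  3  2  2
2  0  3  2  3
2  1  3  3  0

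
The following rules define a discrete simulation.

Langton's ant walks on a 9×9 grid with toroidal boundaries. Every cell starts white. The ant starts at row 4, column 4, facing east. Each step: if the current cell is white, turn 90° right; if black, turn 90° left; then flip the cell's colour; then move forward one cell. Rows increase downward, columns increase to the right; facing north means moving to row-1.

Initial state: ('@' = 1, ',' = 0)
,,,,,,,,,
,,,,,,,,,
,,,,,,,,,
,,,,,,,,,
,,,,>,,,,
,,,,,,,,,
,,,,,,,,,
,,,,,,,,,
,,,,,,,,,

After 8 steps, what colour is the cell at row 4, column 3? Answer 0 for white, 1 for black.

1

gen 0: ,,,,,,,,,
,,,,,,,,,
,,,,,,,,,
,,,,,,,,,
,,,,>,,,,
,,,,,,,,,
,,,,,,,,,
,,,,,,,,,
,,,,,,,,,
gen 1: ,,,,,,,,,
,,,,,,,,,
,,,,,,,,,
,,,,,,,,,
,,,,@,,,,
,,,,v,,,,
,,,,,,,,,
,,,,,,,,,
,,,,,,,,,
gen 2: ,,,,,,,,,
,,,,,,,,,
,,,,,,,,,
,,,,,,,,,
,,,,@,,,,
,,,<@,,,,
,,,,,,,,,
,,,,,,,,,
,,,,,,,,,
gen 3: ,,,,,,,,,
,,,,,,,,,
,,,,,,,,,
,,,,,,,,,
,,,^@,,,,
,,,@@,,,,
,,,,,,,,,
,,,,,,,,,
,,,,,,,,,
gen 4: ,,,,,,,,,
,,,,,,,,,
,,,,,,,,,
,,,,,,,,,
,,,@>,,,,
,,,@@,,,,
,,,,,,,,,
,,,,,,,,,
,,,,,,,,,
gen 5: ,,,,,,,,,
,,,,,,,,,
,,,,,,,,,
,,,,^,,,,
,,,@,,,,,
,,,@@,,,,
,,,,,,,,,
,,,,,,,,,
,,,,,,,,,
gen 6: ,,,,,,,,,
,,,,,,,,,
,,,,,,,,,
,,,,@>,,,
,,,@,,,,,
,,,@@,,,,
,,,,,,,,,
,,,,,,,,,
,,,,,,,,,
gen 7: ,,,,,,,,,
,,,,,,,,,
,,,,,,,,,
,,,,@@,,,
,,,@,v,,,
,,,@@,,,,
,,,,,,,,,
,,,,,,,,,
,,,,,,,,,
gen 8: ,,,,,,,,,
,,,,,,,,,
,,,,,,,,,
,,,,@@,,,
,,,@<@,,,
,,,@@,,,,
,,,,,,,,,
,,,,,,,,,
,,,,,,,,,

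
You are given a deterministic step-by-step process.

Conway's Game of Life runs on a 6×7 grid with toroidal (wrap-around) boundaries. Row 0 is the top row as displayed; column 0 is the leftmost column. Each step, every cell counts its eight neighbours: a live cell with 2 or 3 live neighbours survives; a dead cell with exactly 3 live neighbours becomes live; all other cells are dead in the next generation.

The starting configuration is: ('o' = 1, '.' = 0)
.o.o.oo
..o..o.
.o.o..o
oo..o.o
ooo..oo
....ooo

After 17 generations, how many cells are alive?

t=0: .o.o.oo
..o..o.
.o.o..o
oo..o.o
ooo..oo
....ooo
t=1: o.oo...
.o.o.o.
.o.oo.o
...oo..
..oo...
...o...
t=2: .o.o...
.o...oo
o......
.....o.
..o....
.o..o..
t=3: .o..oo.
.oo...o
o....o.
.......
.......
.o.o...
t=4: .o.ooo.
.oo.o.o
oo....o
.......
.......
..o.o..
t=5: oo.....
....o.o
.oo..oo
o......
.......
..o.oo.
t=6: oo.oo.o
..o...o
.o...oo
oo....o
.......
.o.....
t=7: .o.o.oo
..ooo..
.oo..o.
.o...oo
.o.....
.oo....
t=8: oo...o.
o.....o
oo...oo
.o...oo
.o.....
.o.....
t=9: .o.....
.......
.o.....
.oo..o.
.oo....
.oo....
t=10: .oo....
.......
.oo....
o......
o..o...
o......
t=11: .o.....
.......
.o.....
o.o....
oo....o
o.o....
t=12: .o.....
.......
.o.....
..o...o
..o...o
..o...o
t=13: .......
.......
.......
ooo....
oooo.oo
ooo....
t=14: .o.....
.......
.o.....
...o...
...o...
...o...
t=15: .......
.......
.......
..o....
..ooo..
..o....
t=16: .......
.......
.......
..o....
.oo....
..o....
t=17: .......
.......
.......
.oo....
.ooo...
.oo....

7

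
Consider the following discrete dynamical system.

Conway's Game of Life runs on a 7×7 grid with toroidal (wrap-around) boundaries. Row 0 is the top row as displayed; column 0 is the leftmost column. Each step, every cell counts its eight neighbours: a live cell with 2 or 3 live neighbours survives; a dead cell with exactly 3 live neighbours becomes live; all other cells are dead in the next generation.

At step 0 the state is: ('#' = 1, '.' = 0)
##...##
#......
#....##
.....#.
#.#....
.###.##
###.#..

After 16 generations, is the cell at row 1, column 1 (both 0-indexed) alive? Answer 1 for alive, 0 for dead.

0

k=0  ##...##
#......
#....##
.....#.
#.#....
.###.##
###.#..
k=1  ..#..#.
.......
#....#.
##...#.
#.####.
....###
....#..
k=2  .......
......#
##.....
#.##.#.
#.##...
......#
...##.#
k=3  .....#.
#......
###....
#..##..
#.###..
#.#.###
.....#.
k=4  ......#
#.....#
#.##..#
#...#.#
#.#....
#.#....
.......
k=5  #.....#
.#...#.
...#...
..#..#.
#..#...
.......
.......
k=6  #.....#
#.....#
..#.#..
..###..
.......
.......
.......
k=7  #.....#
##...##
.##.##.
..#.#..
...#...
.......
.......
k=8  .#...#.
..#.#..
..#.#..
.##.##.
...#...
.......
.......
k=9  .......
.##.##.
..#.#..
.##.##.
..###..
.......
.......
k=10  .......
.##.##.
.......
.#...#.
.##.##.
...#...
.......
k=11  .......
.......
.##.##.
.##.##.
.#####.
..###..
.......
k=12  .......
.......
.##.##.
#.....#
.......
.#...#.
...#...
k=13  .......
.......
##...##
##...##
#.....#
.......
.......
k=14  .......
#.....#
.#...#.
.......
.#...#.
.......
.......
k=15  .......
#.....#
#.....#
.......
.......
.......
.......
k=16  .......
#.....#
#.....#
.......
.......
.......
.......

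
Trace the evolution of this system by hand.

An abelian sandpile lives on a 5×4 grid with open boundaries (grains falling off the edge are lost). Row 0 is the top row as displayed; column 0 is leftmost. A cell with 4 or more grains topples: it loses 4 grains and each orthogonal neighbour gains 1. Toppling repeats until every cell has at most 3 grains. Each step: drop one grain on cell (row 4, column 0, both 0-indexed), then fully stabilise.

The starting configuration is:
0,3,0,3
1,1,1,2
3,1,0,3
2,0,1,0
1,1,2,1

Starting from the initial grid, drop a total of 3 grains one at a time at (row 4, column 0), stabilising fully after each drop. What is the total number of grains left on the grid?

k=0  0,3,0,3
1,1,1,2
3,1,0,3
2,0,1,0
1,1,2,1
k=1  0,3,0,3
1,1,1,2
3,1,0,3
2,0,1,0
2,1,2,1
k=2  0,3,0,3
1,1,1,2
3,1,0,3
2,0,1,0
3,1,2,1
k=3  0,3,0,3
1,1,1,2
3,1,0,3
3,0,1,0
0,2,2,1

27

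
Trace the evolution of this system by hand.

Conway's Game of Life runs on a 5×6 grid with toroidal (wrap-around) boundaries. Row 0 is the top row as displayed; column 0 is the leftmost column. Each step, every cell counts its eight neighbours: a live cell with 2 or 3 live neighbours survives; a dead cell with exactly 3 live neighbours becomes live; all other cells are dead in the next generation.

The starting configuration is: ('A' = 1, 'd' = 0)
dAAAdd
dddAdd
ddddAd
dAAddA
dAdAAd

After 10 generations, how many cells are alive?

10

0) dAAAdd
dddAdd
ddddAd
dAAddA
dAdAAd
1) dAdddd
dddAAd
ddAAAd
AAAddA
ddddAd
2) dddAAd
ddddAd
Addddd
AAAddA
ddAddA
3) dddAAA
dddAAA
Addddd
ddAddA
ddAddA
4) AdAddd
AddAdd
AddAdd
AAdddA
AdAddA
5) AdAAdd
AdAAdA
ddAdAd
ddAdAd
ddAddd
6) AdddAA
AddddA
ddAdAd
dAAddd
ddAddd
7) AAddAd
AAdAdd
AdAAdA
dAAddd
AdAAdA
8) ddddAd
dddAdd
dddAAA
dddddd
dddAAA
9) dddddA
dddAdA
dddAAd
dddddd
dddAAA
10) AddAdA
dddAdA
dddAAd
dddddA
ddddAA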